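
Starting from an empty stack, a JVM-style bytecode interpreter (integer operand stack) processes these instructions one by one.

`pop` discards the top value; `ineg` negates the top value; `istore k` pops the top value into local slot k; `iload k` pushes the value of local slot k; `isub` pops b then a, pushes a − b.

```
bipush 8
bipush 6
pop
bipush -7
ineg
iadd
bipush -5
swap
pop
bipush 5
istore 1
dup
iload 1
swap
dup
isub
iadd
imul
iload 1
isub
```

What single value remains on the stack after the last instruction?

bipush 8  : 8
bipush 6  : 8 6
pop       : 8
bipush -7 : 8 -7
ineg      : 8 7
iadd      : 15
bipush -5 : 15 -5
swap      : -5 15
pop       : -5
bipush 5  : -5 5
istore 1  : -5
dup       : -5 -5
iload 1   : -5 -5 5
swap      : -5 5 -5
dup       : -5 5 -5 -5
isub      : -5 5 0
iadd      : -5 5
imul      : -25
iload 1   : -25 5
isub      : -30

-30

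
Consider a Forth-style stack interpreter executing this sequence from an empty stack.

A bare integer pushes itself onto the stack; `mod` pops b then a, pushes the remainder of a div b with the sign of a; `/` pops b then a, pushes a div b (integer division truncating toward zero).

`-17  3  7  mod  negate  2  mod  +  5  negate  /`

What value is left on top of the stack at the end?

3

-17     -17
3       -17 3
7       -17 3 7
mod     -17 3
negate  -17 -3
2       -17 -3 2
mod     -17 -1
+       -18
5       -18 5
negate  -18 -5
/       3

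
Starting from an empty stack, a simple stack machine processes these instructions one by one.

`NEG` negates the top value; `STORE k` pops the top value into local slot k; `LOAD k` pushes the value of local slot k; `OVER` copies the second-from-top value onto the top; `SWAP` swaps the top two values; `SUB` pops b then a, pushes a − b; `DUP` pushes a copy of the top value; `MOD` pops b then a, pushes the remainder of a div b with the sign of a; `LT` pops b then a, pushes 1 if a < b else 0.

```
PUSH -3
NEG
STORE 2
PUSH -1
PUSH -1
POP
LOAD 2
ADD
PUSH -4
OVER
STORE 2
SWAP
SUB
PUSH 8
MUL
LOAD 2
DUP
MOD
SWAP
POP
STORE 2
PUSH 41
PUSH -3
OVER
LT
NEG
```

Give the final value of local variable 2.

PUSH -3  -3
NEG      3
STORE 2  (empty)
PUSH -1  -1
PUSH -1  -1 -1
POP      -1
LOAD 2   -1 3
ADD      2
PUSH -4  2 -4
OVER     2 -4 2
STORE 2  2 -4
SWAP     -4 2
SUB      -6
PUSH 8   -6 8
MUL      -48
LOAD 2   -48 2
DUP      -48 2 2
MOD      -48 0
SWAP     0 -48
POP      0
STORE 2  (empty)
PUSH 41  41
PUSH -3  41 -3
OVER     41 -3 41
LT       41 1
NEG      41 -1

0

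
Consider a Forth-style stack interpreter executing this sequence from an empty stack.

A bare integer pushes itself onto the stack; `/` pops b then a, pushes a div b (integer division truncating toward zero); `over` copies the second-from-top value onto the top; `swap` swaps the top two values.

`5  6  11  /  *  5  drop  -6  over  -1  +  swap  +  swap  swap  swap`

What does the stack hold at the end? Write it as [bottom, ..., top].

[-7, 0]

5    → 5
6    → 5 6
11   → 5 6 11
/    → 5 0
*    → 0
5    → 0 5
drop → 0
-6   → 0 -6
over → 0 -6 0
-1   → 0 -6 0 -1
+    → 0 -6 -1
swap → 0 -1 -6
+    → 0 -7
swap → -7 0
swap → 0 -7
swap → -7 0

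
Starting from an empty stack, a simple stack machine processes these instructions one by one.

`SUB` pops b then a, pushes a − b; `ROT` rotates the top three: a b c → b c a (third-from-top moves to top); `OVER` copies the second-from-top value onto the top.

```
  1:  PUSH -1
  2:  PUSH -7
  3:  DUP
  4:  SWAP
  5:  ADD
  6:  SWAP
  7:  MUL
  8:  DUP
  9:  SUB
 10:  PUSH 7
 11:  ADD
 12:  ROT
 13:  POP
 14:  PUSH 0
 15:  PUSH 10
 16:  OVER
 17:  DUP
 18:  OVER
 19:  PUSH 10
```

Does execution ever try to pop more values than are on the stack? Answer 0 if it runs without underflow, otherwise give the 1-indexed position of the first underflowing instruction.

12

PUSH -1 -> -1
PUSH -7 -> -1 -7
DUP     -> -1 -7 -7
SWAP    -> -1 -7 -7
ADD     -> -1 -14
SWAP    -> -14 -1
MUL     -> 14
DUP     -> 14 14
SUB     -> 0
PUSH 7  -> 0 7
ADD     -> 7
ROT  — needs 3 operands, stack has 1 → underflow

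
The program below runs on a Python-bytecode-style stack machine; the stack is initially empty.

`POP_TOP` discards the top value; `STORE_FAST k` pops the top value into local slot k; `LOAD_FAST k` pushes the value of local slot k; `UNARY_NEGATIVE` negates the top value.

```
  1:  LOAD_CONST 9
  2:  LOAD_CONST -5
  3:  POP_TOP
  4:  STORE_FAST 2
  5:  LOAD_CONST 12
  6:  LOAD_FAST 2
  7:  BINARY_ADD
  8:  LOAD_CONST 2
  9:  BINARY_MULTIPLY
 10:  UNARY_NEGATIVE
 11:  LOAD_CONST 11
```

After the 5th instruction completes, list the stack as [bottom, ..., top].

LOAD_CONST 9  → [9]
LOAD_CONST -5 → [9, -5]
POP_TOP       → [9]
STORE_FAST 2  → []
LOAD_CONST 12 → [12]

[12]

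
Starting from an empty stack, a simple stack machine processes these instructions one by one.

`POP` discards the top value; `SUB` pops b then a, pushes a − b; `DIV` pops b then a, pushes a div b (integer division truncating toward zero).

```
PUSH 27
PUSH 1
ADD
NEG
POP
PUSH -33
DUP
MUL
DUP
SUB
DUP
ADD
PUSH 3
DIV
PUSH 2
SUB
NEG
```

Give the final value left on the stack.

PUSH 27   27
PUSH 1    27 1
ADD       28
NEG       -28
POP       (empty)
PUSH -33  -33
DUP       -33 -33
MUL       1089
DUP       1089 1089
SUB       0
DUP       0 0
ADD       0
PUSH 3    0 3
DIV       0
PUSH 2    0 2
SUB       -2
NEG       2

2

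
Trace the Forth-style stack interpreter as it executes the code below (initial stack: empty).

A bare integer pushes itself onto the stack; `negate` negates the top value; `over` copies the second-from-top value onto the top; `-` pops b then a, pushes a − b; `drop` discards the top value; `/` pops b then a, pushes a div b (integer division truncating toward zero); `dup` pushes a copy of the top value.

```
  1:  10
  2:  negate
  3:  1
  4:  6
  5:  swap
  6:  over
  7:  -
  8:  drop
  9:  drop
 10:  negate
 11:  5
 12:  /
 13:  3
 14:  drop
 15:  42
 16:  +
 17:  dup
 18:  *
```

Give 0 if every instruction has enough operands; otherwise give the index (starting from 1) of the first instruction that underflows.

10     -> 10
negate -> -10
1      -> -10 1
6      -> -10 1 6
swap   -> -10 6 1
over   -> -10 6 1 6
-      -> -10 6 -5
drop   -> -10 6
drop   -> -10
negate -> 10
5      -> 10 5
/      -> 2
3      -> 2 3
drop   -> 2
42     -> 2 42
+      -> 44
dup    -> 44 44
*      -> 1936

0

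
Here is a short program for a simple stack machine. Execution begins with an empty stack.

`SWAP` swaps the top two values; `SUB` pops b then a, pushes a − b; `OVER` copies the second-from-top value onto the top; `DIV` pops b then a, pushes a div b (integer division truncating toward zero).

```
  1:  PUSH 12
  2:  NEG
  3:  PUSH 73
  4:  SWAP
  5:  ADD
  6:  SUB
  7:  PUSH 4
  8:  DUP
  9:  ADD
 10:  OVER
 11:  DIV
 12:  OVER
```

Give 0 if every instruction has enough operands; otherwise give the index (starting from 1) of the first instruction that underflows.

PUSH 12 → [12]
NEG     → [-12]
PUSH 73 → [-12, 73]
SWAP    → [73, -12]
ADD     → [61]
SUB  — needs 2 operands, stack has 1 → underflow

6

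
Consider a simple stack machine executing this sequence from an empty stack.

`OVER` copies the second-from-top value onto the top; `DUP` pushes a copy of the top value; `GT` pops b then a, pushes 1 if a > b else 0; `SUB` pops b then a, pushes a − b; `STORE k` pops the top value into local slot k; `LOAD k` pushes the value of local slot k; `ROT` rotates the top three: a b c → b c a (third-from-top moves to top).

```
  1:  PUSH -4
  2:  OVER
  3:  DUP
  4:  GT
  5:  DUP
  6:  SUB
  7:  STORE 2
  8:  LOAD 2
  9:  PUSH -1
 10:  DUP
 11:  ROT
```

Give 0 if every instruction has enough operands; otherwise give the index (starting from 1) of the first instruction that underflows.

2

PUSH -4 → -4
OVER  — needs 2 operands, stack has 1 → underflow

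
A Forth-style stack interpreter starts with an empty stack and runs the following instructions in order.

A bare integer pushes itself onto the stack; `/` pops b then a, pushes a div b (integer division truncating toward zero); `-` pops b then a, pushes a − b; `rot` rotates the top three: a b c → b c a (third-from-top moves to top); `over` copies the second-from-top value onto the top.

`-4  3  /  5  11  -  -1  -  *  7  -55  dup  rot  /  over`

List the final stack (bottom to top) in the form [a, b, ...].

[5, -55, -7, -55]

-4   -> -4
3    -> -4 3
/    -> -1
5    -> -1 5
11   -> -1 5 11
-    -> -1 -6
-1   -> -1 -6 -1
-    -> -1 -5
*    -> 5
7    -> 5 7
-55  -> 5 7 -55
dup  -> 5 7 -55 -55
rot  -> 5 -55 -55 7
/    -> 5 -55 -7
over -> 5 -55 -7 -55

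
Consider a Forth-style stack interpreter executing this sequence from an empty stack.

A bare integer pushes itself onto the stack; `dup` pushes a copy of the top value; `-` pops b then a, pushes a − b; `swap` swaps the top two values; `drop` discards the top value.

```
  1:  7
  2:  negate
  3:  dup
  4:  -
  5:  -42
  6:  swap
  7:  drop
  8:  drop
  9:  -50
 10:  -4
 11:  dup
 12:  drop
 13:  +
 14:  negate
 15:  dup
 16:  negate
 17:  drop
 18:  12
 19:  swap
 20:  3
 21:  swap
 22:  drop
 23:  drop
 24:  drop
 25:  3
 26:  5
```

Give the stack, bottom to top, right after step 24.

[]

7       7
negate  -7
dup     -7 -7
-       0
-42     0 -42
swap    -42 0
drop    -42
drop    (empty)
-50     -50
-4      -50 -4
dup     -50 -4 -4
drop    -50 -4
+       -54
negate  54
dup     54 54
negate  54 -54
drop    54
12      54 12
swap    12 54
3       12 54 3
swap    12 3 54
drop    12 3
drop    12
drop    (empty)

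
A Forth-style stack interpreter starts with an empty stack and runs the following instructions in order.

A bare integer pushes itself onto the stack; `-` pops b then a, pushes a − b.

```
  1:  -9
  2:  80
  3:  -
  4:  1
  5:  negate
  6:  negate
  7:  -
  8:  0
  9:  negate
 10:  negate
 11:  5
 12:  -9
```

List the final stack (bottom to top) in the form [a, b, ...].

[-90, 0, 5, -9]

-9     → [-9]
80     → [-9, 80]
-      → [-89]
1      → [-89, 1]
negate → [-89, -1]
negate → [-89, 1]
-      → [-90]
0      → [-90, 0]
negate → [-90, 0]
negate → [-90, 0]
5      → [-90, 0, 5]
-9     → [-90, 0, 5, -9]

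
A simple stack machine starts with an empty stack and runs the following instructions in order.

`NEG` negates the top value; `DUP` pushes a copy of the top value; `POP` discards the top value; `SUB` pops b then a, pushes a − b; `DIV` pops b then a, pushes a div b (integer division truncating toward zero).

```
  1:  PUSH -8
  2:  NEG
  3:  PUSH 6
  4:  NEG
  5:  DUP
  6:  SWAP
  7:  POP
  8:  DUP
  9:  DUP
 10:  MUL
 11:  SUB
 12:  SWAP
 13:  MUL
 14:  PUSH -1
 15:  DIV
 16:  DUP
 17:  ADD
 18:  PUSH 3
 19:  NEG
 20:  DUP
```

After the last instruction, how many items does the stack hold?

3

PUSH -8 -> [-8]
NEG     -> [8]
PUSH 6  -> [8, 6]
NEG     -> [8, -6]
DUP     -> [8, -6, -6]
SWAP    -> [8, -6, -6]
POP     -> [8, -6]
DUP     -> [8, -6, -6]
DUP     -> [8, -6, -6, -6]
MUL     -> [8, -6, 36]
SUB     -> [8, -42]
SWAP    -> [-42, 8]
MUL     -> [-336]
PUSH -1 -> [-336, -1]
DIV     -> [336]
DUP     -> [336, 336]
ADD     -> [672]
PUSH 3  -> [672, 3]
NEG     -> [672, -3]
DUP     -> [672, -3, -3]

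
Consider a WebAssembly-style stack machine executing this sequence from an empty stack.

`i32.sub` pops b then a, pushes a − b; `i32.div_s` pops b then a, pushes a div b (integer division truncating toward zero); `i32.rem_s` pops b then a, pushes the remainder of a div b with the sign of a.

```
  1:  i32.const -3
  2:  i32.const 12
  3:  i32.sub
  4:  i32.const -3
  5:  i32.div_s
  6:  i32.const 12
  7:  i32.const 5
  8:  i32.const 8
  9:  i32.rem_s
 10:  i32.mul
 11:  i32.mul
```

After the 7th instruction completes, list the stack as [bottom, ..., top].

i32.const -3  [-3]
i32.const 12  [-3, 12]
i32.sub       [-15]
i32.const -3  [-15, -3]
i32.div_s     [5]
i32.const 12  [5, 12]
i32.const 5   [5, 12, 5]

[5, 12, 5]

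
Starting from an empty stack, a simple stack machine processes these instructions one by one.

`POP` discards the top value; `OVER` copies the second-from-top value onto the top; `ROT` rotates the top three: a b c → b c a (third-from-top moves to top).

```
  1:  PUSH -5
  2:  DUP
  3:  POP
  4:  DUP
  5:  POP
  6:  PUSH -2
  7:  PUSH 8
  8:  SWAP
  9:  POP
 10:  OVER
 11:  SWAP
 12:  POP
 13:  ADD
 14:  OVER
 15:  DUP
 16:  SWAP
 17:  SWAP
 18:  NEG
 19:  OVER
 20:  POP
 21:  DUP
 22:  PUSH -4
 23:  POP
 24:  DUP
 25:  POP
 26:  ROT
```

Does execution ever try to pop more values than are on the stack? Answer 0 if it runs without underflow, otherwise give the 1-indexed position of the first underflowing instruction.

14

PUSH -5 : -5
DUP     : -5 -5
POP     : -5
DUP     : -5 -5
POP     : -5
PUSH -2 : -5 -2
PUSH 8  : -5 -2 8
SWAP    : -5 8 -2
POP     : -5 8
OVER    : -5 8 -5
SWAP    : -5 -5 8
POP     : -5 -5
ADD     : -10
OVER  — needs 2 operands, stack has 1 → underflow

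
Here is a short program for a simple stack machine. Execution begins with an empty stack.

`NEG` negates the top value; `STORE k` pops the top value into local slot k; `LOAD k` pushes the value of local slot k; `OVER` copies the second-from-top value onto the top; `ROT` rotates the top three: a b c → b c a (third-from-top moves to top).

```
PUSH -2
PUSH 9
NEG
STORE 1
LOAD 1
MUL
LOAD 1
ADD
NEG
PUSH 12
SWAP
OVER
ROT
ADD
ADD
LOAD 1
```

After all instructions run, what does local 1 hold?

-9

PUSH -2 -> [-2]
PUSH 9  -> [-2, 9]
NEG     -> [-2, -9]
STORE 1 -> [-2]
LOAD 1  -> [-2, -9]
MUL     -> [18]
LOAD 1  -> [18, -9]
ADD     -> [9]
NEG     -> [-9]
PUSH 12 -> [-9, 12]
SWAP    -> [12, -9]
OVER    -> [12, -9, 12]
ROT     -> [-9, 12, 12]
ADD     -> [-9, 24]
ADD     -> [15]
LOAD 1  -> [15, -9]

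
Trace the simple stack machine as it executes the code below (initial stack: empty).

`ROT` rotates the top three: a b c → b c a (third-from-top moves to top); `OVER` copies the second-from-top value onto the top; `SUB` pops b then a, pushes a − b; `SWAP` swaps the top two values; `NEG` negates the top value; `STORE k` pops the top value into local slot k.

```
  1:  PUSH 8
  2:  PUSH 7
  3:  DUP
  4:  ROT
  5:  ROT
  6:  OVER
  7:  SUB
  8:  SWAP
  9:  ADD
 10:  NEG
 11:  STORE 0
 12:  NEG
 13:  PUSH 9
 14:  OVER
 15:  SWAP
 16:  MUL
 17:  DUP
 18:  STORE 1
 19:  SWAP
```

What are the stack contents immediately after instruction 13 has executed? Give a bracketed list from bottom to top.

PUSH 8  → 8
PUSH 7  → 8 7
DUP     → 8 7 7
ROT     → 7 7 8
ROT     → 7 8 7
OVER    → 7 8 7 8
SUB     → 7 8 -1
SWAP    → 7 -1 8
ADD     → 7 7
NEG     → 7 -7
STORE 0 → 7
NEG     → -7
PUSH 9  → -7 9

[-7, 9]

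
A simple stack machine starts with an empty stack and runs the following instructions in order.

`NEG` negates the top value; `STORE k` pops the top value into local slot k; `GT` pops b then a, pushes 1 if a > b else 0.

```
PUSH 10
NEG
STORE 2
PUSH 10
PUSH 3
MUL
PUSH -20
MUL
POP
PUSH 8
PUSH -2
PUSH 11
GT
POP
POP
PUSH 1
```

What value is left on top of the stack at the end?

PUSH 10  : 10
NEG      : -10
STORE 2  : (empty)
PUSH 10  : 10
PUSH 3   : 10 3
MUL      : 30
PUSH -20 : 30 -20
MUL      : -600
POP      : (empty)
PUSH 8   : 8
PUSH -2  : 8 -2
PUSH 11  : 8 -2 11
GT       : 8 0
POP      : 8
POP      : (empty)
PUSH 1   : 1

1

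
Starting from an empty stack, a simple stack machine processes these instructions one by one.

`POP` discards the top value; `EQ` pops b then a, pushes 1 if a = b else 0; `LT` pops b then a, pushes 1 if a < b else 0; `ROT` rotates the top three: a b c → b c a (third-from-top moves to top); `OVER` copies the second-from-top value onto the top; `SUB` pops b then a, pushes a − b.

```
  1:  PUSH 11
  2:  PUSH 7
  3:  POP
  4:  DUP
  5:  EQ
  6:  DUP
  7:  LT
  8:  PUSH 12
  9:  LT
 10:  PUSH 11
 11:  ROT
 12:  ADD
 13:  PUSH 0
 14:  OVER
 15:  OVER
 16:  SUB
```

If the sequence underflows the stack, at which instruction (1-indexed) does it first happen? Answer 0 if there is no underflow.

PUSH 11 : 11
PUSH 7  : 11 7
POP     : 11
DUP     : 11 11
EQ      : 1
DUP     : 1 1
LT      : 0
PUSH 12 : 0 12
LT      : 1
PUSH 11 : 1 11
ROT  — needs 3 operands, stack has 2 → underflow

11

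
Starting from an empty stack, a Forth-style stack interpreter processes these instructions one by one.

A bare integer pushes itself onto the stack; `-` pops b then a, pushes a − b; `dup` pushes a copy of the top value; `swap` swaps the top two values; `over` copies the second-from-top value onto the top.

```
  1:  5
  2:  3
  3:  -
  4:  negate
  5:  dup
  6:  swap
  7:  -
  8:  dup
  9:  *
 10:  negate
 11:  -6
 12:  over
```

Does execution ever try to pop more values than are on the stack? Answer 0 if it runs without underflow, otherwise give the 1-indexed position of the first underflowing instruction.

0

5      : [5]
3      : [5, 3]
-      : [2]
negate : [-2]
dup    : [-2, -2]
swap   : [-2, -2]
-      : [0]
dup    : [0, 0]
*      : [0]
negate : [0]
-6     : [0, -6]
over   : [0, -6, 0]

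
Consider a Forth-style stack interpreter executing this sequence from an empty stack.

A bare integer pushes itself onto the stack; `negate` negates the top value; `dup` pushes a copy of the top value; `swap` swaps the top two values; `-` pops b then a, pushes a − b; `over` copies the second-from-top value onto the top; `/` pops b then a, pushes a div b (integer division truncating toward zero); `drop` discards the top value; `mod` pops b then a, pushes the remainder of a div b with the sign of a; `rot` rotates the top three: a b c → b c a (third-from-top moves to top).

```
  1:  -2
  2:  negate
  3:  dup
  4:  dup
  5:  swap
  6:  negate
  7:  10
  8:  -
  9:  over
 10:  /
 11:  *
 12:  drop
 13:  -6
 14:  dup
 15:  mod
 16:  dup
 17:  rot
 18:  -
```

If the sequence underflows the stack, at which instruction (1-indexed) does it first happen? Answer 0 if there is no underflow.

-2      [-2]
negate  [2]
dup     [2, 2]
dup     [2, 2, 2]
swap    [2, 2, 2]
negate  [2, 2, -2]
10      [2, 2, -2, 10]
-       [2, 2, -12]
over    [2, 2, -12, 2]
/       [2, 2, -6]
*       [2, -12]
drop    [2]
-6      [2, -6]
dup     [2, -6, -6]
mod     [2, 0]
dup     [2, 0, 0]
rot     [0, 0, 2]
-       [0, -2]

0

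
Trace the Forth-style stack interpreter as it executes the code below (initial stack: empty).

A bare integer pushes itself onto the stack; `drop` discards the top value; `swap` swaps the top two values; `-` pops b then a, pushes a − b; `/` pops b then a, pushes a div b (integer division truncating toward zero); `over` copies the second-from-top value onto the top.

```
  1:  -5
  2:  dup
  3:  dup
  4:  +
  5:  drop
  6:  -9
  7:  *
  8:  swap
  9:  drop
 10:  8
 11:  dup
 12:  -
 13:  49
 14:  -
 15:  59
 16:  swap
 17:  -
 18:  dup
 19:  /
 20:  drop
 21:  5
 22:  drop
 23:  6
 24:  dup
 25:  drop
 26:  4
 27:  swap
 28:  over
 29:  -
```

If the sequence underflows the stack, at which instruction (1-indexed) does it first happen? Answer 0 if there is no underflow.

-5   → [-5]
dup  → [-5, -5]
dup  → [-5, -5, -5]
+    → [-5, -10]
drop → [-5]
-9   → [-5, -9]
*    → [45]
swap  — needs 2 operands, stack has 1 → underflow

8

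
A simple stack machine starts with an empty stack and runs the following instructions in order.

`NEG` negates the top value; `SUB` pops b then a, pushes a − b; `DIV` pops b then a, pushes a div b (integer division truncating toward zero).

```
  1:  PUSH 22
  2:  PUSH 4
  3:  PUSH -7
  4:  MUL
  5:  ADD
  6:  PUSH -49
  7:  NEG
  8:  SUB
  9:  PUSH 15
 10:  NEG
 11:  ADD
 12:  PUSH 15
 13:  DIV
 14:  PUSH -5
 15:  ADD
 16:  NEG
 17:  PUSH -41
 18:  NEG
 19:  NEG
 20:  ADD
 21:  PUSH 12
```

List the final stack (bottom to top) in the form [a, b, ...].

PUSH 22  → [22]
PUSH 4   → [22, 4]
PUSH -7  → [22, 4, -7]
MUL      → [22, -28]
ADD      → [-6]
PUSH -49 → [-6, -49]
NEG      → [-6, 49]
SUB      → [-55]
PUSH 15  → [-55, 15]
NEG      → [-55, -15]
ADD      → [-70]
PUSH 15  → [-70, 15]
DIV      → [-4]
PUSH -5  → [-4, -5]
ADD      → [-9]
NEG      → [9]
PUSH -41 → [9, -41]
NEG      → [9, 41]
NEG      → [9, -41]
ADD      → [-32]
PUSH 12  → [-32, 12]

[-32, 12]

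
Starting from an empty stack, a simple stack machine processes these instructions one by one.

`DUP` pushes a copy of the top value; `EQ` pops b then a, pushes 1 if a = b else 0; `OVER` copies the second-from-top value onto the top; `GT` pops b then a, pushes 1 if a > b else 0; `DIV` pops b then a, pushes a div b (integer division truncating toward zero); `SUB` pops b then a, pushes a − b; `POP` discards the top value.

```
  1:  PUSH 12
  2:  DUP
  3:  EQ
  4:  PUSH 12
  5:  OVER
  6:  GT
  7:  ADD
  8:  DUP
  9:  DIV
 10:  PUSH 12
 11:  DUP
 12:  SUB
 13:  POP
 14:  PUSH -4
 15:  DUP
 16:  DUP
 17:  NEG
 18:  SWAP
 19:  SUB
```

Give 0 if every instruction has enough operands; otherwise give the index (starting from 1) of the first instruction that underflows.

PUSH 12 : 12
DUP     : 12 12
EQ      : 1
PUSH 12 : 1 12
OVER    : 1 12 1
GT      : 1 1
ADD     : 2
DUP     : 2 2
DIV     : 1
PUSH 12 : 1 12
DUP     : 1 12 12
SUB     : 1 0
POP     : 1
PUSH -4 : 1 -4
DUP     : 1 -4 -4
DUP     : 1 -4 -4 -4
NEG     : 1 -4 -4 4
SWAP    : 1 -4 4 -4
SUB     : 1 -4 8

0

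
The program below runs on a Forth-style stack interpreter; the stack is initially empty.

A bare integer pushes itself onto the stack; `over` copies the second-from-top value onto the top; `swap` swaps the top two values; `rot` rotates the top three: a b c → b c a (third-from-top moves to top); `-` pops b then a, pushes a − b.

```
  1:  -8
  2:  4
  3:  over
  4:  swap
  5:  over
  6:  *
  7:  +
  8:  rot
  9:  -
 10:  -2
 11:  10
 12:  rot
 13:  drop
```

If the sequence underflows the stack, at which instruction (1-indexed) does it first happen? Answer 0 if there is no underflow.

8

-8   → -8
4    → -8 4
over → -8 4 -8
swap → -8 -8 4
over → -8 -8 4 -8
*    → -8 -8 -32
+    → -8 -40
rot  — needs 3 operands, stack has 2 → underflow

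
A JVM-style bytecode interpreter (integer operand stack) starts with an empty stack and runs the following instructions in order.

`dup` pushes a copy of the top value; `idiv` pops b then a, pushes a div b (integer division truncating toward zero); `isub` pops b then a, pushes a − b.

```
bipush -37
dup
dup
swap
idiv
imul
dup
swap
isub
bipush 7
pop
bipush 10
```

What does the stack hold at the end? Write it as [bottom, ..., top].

[0, 10]

bipush -37 : [-37]
dup        : [-37, -37]
dup        : [-37, -37, -37]
swap       : [-37, -37, -37]
idiv       : [-37, 1]
imul       : [-37]
dup        : [-37, -37]
swap       : [-37, -37]
isub       : [0]
bipush 7   : [0, 7]
pop        : [0]
bipush 10  : [0, 10]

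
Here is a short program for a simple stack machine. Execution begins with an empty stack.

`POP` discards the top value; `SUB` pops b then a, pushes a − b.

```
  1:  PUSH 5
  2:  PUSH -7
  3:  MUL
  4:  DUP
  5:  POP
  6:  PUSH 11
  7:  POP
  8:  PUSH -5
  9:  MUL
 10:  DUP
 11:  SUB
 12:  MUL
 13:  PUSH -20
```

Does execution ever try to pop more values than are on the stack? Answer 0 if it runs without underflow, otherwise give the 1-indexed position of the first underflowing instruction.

12

PUSH 5  -> 5
PUSH -7 -> 5 -7
MUL     -> -35
DUP     -> -35 -35
POP     -> -35
PUSH 11 -> -35 11
POP     -> -35
PUSH -5 -> -35 -5
MUL     -> 175
DUP     -> 175 175
SUB     -> 0
MUL  — needs 2 operands, stack has 1 → underflow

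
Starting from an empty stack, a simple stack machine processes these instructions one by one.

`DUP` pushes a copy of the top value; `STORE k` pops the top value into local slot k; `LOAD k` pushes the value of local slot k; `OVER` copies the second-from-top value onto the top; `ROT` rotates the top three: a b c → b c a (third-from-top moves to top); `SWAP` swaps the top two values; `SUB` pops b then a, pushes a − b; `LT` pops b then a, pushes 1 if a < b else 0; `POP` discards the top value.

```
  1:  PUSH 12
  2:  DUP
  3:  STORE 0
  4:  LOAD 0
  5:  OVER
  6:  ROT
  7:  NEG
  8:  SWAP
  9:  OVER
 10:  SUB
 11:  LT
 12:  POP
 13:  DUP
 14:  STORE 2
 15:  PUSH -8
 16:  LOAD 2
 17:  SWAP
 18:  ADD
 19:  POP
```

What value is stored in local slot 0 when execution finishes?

PUSH 12 -> 12
DUP     -> 12 12
STORE 0 -> 12
LOAD 0  -> 12 12
OVER    -> 12 12 12
ROT     -> 12 12 12
NEG     -> 12 12 -12
SWAP    -> 12 -12 12
OVER    -> 12 -12 12 -12
SUB     -> 12 -12 24
LT      -> 12 1
POP     -> 12
DUP     -> 12 12
STORE 2 -> 12
PUSH -8 -> 12 -8
LOAD 2  -> 12 -8 12
SWAP    -> 12 12 -8
ADD     -> 12 4
POP     -> 12

12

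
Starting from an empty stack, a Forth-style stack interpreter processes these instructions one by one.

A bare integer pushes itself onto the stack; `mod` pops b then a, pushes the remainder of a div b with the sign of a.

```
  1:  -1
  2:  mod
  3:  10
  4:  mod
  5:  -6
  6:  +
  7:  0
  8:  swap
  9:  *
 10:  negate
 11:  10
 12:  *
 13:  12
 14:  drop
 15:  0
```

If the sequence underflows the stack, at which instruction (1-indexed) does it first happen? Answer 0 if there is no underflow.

2

-1  -1
mod  — needs 2 operands, stack has 1 → underflow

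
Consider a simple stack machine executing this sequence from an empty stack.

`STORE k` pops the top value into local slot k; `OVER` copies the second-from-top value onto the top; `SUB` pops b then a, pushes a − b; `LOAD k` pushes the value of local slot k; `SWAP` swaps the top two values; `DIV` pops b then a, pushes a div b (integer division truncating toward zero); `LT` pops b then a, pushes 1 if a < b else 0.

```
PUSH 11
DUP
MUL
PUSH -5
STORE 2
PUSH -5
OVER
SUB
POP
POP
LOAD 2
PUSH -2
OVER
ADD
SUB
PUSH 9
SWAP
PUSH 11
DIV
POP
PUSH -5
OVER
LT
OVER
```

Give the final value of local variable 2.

-5

PUSH 11 → [11]
DUP     → [11, 11]
MUL     → [121]
PUSH -5 → [121, -5]
STORE 2 → [121]
PUSH -5 → [121, -5]
OVER    → [121, -5, 121]
SUB     → [121, -126]
POP     → [121]
POP     → []
LOAD 2  → [-5]
PUSH -2 → [-5, -2]
OVER    → [-5, -2, -5]
ADD     → [-5, -7]
SUB     → [2]
PUSH 9  → [2, 9]
SWAP    → [9, 2]
PUSH 11 → [9, 2, 11]
DIV     → [9, 0]
POP     → [9]
PUSH -5 → [9, -5]
OVER    → [9, -5, 9]
LT      → [9, 1]
OVER    → [9, 1, 9]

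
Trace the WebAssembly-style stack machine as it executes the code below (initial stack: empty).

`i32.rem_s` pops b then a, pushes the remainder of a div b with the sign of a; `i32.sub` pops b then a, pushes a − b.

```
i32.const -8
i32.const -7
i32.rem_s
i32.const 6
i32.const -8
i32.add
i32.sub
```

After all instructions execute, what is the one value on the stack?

1

i32.const -8 : [-8]
i32.const -7 : [-8, -7]
i32.rem_s    : [-1]
i32.const 6  : [-1, 6]
i32.const -8 : [-1, 6, -8]
i32.add      : [-1, -2]
i32.sub      : [1]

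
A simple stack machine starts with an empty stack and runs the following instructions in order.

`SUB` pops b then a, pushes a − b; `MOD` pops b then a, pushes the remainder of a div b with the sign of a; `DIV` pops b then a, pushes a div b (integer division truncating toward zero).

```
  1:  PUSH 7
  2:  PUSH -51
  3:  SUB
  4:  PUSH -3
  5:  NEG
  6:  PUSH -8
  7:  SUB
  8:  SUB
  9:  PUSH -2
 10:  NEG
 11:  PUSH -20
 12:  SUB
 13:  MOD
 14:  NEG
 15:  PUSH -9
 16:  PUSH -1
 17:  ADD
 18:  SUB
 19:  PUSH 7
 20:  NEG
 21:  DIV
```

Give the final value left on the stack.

PUSH 7   → 7
PUSH -51 → 7 -51
SUB      → 58
PUSH -3  → 58 -3
NEG      → 58 3
PUSH -8  → 58 3 -8
SUB      → 58 11
SUB      → 47
PUSH -2  → 47 -2
NEG      → 47 2
PUSH -20 → 47 2 -20
SUB      → 47 22
MOD      → 3
NEG      → -3
PUSH -9  → -3 -9
PUSH -1  → -3 -9 -1
ADD      → -3 -10
SUB      → 7
PUSH 7   → 7 7
NEG      → 7 -7
DIV      → -1

-1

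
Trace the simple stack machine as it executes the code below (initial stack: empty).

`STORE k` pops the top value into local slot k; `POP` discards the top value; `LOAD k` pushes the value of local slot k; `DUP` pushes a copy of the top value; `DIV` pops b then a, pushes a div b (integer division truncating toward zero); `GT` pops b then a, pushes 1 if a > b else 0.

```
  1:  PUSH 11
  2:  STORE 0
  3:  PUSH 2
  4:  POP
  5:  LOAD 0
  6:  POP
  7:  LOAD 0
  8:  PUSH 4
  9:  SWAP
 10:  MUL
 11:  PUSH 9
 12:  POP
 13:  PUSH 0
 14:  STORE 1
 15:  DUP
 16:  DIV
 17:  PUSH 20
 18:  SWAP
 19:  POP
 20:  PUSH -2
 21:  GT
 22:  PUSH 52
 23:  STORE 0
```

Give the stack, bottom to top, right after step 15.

[44, 44]

PUSH 11 : 11
STORE 0 : (empty)
PUSH 2  : 2
POP     : (empty)
LOAD 0  : 11
POP     : (empty)
LOAD 0  : 11
PUSH 4  : 11 4
SWAP    : 4 11
MUL     : 44
PUSH 9  : 44 9
POP     : 44
PUSH 0  : 44 0
STORE 1 : 44
DUP     : 44 44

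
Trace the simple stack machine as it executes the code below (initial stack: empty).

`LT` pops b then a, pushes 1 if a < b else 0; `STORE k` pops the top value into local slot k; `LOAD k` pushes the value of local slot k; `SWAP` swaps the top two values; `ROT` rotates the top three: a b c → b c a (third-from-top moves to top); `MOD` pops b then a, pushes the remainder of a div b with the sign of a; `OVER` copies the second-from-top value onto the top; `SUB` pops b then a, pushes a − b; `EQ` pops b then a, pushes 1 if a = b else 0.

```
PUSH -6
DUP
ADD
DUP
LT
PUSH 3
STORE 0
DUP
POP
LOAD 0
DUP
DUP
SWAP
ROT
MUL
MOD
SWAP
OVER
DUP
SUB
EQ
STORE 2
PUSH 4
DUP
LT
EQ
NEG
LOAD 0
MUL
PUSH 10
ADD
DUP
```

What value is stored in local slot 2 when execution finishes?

PUSH -6 : [-6]
DUP     : [-6, -6]
ADD     : [-12]
DUP     : [-12, -12]
LT      : [0]
PUSH 3  : [0, 3]
STORE 0 : [0]
DUP     : [0, 0]
POP     : [0]
LOAD 0  : [0, 3]
DUP     : [0, 3, 3]
DUP     : [0, 3, 3, 3]
SWAP    : [0, 3, 3, 3]
ROT     : [0, 3, 3, 3]
MUL     : [0, 3, 9]
MOD     : [0, 3]
SWAP    : [3, 0]
OVER    : [3, 0, 3]
DUP     : [3, 0, 3, 3]
SUB     : [3, 0, 0]
EQ      : [3, 1]
STORE 2 : [3]
PUSH 4  : [3, 4]
DUP     : [3, 4, 4]
LT      : [3, 0]
EQ      : [0]
NEG     : [0]
LOAD 0  : [0, 3]
MUL     : [0]
PUSH 10 : [0, 10]
ADD     : [10]
DUP     : [10, 10]

1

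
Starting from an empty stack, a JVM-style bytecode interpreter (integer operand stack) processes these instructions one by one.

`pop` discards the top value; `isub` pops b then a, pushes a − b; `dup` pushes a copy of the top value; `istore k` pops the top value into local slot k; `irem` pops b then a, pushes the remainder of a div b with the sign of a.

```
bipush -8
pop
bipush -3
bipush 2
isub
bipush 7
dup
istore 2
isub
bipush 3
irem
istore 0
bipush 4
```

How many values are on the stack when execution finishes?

bipush -8  -8
pop        (empty)
bipush -3  -3
bipush 2   -3 2
isub       -5
bipush 7   -5 7
dup        -5 7 7
istore 2   -5 7
isub       -12
bipush 3   -12 3
irem       0
istore 0   (empty)
bipush 4   4

1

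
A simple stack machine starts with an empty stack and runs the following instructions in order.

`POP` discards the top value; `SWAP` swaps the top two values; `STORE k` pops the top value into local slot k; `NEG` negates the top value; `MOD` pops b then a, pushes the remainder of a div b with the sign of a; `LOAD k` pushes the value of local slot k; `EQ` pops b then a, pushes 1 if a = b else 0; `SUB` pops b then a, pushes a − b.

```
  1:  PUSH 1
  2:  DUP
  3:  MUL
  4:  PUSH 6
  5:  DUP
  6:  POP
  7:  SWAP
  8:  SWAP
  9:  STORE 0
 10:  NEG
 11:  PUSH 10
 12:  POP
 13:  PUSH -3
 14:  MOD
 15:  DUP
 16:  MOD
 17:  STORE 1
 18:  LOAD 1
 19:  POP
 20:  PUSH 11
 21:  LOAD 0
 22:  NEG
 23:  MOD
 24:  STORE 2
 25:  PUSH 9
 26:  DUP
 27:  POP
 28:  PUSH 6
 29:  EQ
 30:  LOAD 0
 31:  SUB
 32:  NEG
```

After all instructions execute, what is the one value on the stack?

6

PUSH 1  -> [1]
DUP     -> [1, 1]
MUL     -> [1]
PUSH 6  -> [1, 6]
DUP     -> [1, 6, 6]
POP     -> [1, 6]
SWAP    -> [6, 1]
SWAP    -> [1, 6]
STORE 0 -> [1]
NEG     -> [-1]
PUSH 10 -> [-1, 10]
POP     -> [-1]
PUSH -3 -> [-1, -3]
MOD     -> [-1]
DUP     -> [-1, -1]
MOD     -> [0]
STORE 1 -> []
LOAD 1  -> [0]
POP     -> []
PUSH 11 -> [11]
LOAD 0  -> [11, 6]
NEG     -> [11, -6]
MOD     -> [5]
STORE 2 -> []
PUSH 9  -> [9]
DUP     -> [9, 9]
POP     -> [9]
PUSH 6  -> [9, 6]
EQ      -> [0]
LOAD 0  -> [0, 6]
SUB     -> [-6]
NEG     -> [6]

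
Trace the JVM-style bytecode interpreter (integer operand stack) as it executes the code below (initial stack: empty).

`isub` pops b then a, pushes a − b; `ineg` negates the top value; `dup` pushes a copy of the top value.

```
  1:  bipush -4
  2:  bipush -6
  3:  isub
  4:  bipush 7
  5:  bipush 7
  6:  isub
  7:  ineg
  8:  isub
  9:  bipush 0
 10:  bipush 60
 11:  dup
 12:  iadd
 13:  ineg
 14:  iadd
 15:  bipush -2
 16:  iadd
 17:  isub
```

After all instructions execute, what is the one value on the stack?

bipush -4 : -4
bipush -6 : -4 -6
isub      : 2
bipush 7  : 2 7
bipush 7  : 2 7 7
isub      : 2 0
ineg      : 2 0
isub      : 2
bipush 0  : 2 0
bipush 60 : 2 0 60
dup       : 2 0 60 60
iadd      : 2 0 120
ineg      : 2 0 -120
iadd      : 2 -120
bipush -2 : 2 -120 -2
iadd      : 2 -122
isub      : 124

124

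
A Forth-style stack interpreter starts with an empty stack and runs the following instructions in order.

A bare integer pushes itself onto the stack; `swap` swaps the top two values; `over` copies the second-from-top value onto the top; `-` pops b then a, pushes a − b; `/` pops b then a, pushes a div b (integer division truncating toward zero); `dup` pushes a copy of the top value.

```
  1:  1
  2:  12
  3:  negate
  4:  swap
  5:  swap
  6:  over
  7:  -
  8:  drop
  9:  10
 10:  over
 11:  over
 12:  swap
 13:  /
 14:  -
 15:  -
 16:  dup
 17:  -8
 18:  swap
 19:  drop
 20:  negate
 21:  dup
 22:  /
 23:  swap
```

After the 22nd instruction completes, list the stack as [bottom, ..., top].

[1, 1]

1      : 1
12     : 1 12
negate : 1 -12
swap   : -12 1
swap   : 1 -12
over   : 1 -12 1
-      : 1 -13
drop   : 1
10     : 1 10
over   : 1 10 1
over   : 1 10 1 10
swap   : 1 10 10 1
/      : 1 10 10
-      : 1 0
-      : 1
dup    : 1 1
-8     : 1 1 -8
swap   : 1 -8 1
drop   : 1 -8
negate : 1 8
dup    : 1 8 8
/      : 1 1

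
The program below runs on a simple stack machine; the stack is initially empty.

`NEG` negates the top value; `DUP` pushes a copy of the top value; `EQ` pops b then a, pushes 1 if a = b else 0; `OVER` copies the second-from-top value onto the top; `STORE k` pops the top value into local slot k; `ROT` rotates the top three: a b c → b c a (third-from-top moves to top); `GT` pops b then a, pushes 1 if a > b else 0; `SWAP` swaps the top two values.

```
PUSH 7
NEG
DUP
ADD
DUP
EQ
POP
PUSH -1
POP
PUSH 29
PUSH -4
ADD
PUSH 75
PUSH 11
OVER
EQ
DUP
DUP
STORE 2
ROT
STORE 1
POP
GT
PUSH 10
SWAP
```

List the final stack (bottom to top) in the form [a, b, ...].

PUSH 7   [7]
NEG      [-7]
DUP      [-7, -7]
ADD      [-14]
DUP      [-14, -14]
EQ       [1]
POP      []
PUSH -1  [-1]
POP      []
PUSH 29  [29]
PUSH -4  [29, -4]
ADD      [25]
PUSH 75  [25, 75]
PUSH 11  [25, 75, 11]
OVER     [25, 75, 11, 75]
EQ       [25, 75, 0]
DUP      [25, 75, 0, 0]
DUP      [25, 75, 0, 0, 0]
STORE 2  [25, 75, 0, 0]
ROT      [25, 0, 0, 75]
STORE 1  [25, 0, 0]
POP      [25, 0]
GT       [1]
PUSH 10  [1, 10]
SWAP     [10, 1]

[10, 1]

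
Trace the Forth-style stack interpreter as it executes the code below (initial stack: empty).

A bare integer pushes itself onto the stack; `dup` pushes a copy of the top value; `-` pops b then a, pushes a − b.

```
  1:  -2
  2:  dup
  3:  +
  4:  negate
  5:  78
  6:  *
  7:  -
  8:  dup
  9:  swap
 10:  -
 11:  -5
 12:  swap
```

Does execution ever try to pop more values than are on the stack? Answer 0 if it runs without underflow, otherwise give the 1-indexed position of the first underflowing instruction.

-2     : -2
dup    : -2 -2
+      : -4
negate : 4
78     : 4 78
*      : 312
-  — needs 2 operands, stack has 1 → underflow

7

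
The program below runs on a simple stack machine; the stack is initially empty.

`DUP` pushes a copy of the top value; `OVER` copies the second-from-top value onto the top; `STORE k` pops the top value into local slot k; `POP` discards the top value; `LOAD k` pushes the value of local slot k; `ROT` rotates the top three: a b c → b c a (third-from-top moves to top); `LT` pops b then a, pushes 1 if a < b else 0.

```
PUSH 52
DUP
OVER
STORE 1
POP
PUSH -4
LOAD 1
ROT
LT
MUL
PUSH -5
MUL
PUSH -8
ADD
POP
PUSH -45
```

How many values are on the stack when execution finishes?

PUSH 52  -> 52
DUP      -> 52 52
OVER     -> 52 52 52
STORE 1  -> 52 52
POP      -> 52
PUSH -4  -> 52 -4
LOAD 1   -> 52 -4 52
ROT      -> -4 52 52
LT       -> -4 0
MUL      -> 0
PUSH -5  -> 0 -5
MUL      -> 0
PUSH -8  -> 0 -8
ADD      -> -8
POP      -> (empty)
PUSH -45 -> -45

1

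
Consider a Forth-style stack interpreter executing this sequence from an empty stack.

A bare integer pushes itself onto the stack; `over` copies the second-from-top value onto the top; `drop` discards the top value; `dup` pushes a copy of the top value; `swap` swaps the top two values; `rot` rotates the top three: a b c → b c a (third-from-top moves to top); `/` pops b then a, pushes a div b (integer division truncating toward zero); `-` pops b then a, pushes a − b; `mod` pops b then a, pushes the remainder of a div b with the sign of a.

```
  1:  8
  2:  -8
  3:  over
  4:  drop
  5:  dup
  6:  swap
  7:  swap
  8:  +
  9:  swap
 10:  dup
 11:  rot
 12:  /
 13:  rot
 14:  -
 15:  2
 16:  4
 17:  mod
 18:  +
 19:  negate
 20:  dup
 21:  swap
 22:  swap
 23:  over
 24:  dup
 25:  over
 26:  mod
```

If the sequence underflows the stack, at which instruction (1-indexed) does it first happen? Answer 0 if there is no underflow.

8    -> 8
-8   -> 8 -8
over -> 8 -8 8
drop -> 8 -8
dup  -> 8 -8 -8
swap -> 8 -8 -8
swap -> 8 -8 -8
+    -> 8 -16
swap -> -16 8
dup  -> -16 8 8
rot  -> 8 8 -16
/    -> 8 0
rot  — needs 3 operands, stack has 2 → underflow

13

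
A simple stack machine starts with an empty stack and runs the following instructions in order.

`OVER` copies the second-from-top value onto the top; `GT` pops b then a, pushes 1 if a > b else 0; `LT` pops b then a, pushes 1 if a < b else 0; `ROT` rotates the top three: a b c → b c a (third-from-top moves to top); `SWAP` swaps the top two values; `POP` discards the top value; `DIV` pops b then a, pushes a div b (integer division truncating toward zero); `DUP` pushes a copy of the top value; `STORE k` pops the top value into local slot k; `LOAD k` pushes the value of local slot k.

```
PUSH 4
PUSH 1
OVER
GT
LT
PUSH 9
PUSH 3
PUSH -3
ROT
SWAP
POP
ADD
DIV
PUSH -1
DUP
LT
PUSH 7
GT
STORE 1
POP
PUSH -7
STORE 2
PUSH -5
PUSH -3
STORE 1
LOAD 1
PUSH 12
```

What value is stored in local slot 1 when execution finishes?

-3

PUSH 4  : [4]
PUSH 1  : [4, 1]
OVER    : [4, 1, 4]
GT      : [4, 0]
LT      : [0]
PUSH 9  : [0, 9]
PUSH 3  : [0, 9, 3]
PUSH -3 : [0, 9, 3, -3]
ROT     : [0, 3, -3, 9]
SWAP    : [0, 3, 9, -3]
POP     : [0, 3, 9]
ADD     : [0, 12]
DIV     : [0]
PUSH -1 : [0, -1]
DUP     : [0, -1, -1]
LT      : [0, 0]
PUSH 7  : [0, 0, 7]
GT      : [0, 0]
STORE 1 : [0]
POP     : []
PUSH -7 : [-7]
STORE 2 : []
PUSH -5 : [-5]
PUSH -3 : [-5, -3]
STORE 1 : [-5]
LOAD 1  : [-5, -3]
PUSH 12 : [-5, -3, 12]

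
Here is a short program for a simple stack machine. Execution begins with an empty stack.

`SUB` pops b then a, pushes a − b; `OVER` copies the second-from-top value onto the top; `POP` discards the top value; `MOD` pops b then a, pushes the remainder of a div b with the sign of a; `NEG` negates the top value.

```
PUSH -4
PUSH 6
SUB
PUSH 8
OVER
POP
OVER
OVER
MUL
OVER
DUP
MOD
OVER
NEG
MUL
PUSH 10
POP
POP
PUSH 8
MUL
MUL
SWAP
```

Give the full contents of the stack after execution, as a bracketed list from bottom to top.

[-5120, -10]

PUSH -4  [-4]
PUSH 6   [-4, 6]
SUB      [-10]
PUSH 8   [-10, 8]
OVER     [-10, 8, -10]
POP      [-10, 8]
OVER     [-10, 8, -10]
OVER     [-10, 8, -10, 8]
MUL      [-10, 8, -80]
OVER     [-10, 8, -80, 8]
DUP      [-10, 8, -80, 8, 8]
MOD      [-10, 8, -80, 0]
OVER     [-10, 8, -80, 0, -80]
NEG      [-10, 8, -80, 0, 80]
MUL      [-10, 8, -80, 0]
PUSH 10  [-10, 8, -80, 0, 10]
POP      [-10, 8, -80, 0]
POP      [-10, 8, -80]
PUSH 8   [-10, 8, -80, 8]
MUL      [-10, 8, -640]
MUL      [-10, -5120]
SWAP     [-5120, -10]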